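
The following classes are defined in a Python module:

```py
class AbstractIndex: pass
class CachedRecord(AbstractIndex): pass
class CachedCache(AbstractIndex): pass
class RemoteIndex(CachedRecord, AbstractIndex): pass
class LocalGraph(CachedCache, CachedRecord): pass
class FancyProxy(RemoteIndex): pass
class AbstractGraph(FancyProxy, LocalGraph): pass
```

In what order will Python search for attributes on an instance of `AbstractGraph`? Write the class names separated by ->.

AbstractGraph -> FancyProxy -> RemoteIndex -> LocalGraph -> CachedCache -> CachedRecord -> AbstractIndex -> object

L[AbstractGraph] = AbstractGraph + merge(L[FancyProxy], L[LocalGraph], [FancyProxy LocalGraph])
  take FancyProxy:  [FancyProxy RemoteIndex CachedRecord AbstractIndex object] + [LocalGraph CachedCache CachedRecord AbstractIndex object] + [FancyProxy LocalGraph]
  take RemoteIndex:  [RemoteIndex CachedRecord AbstractIndex object] + [LocalGraph CachedCache CachedRecord AbstractIndex object] + [LocalGraph]
  take LocalGraph:  [CachedRecord AbstractIndex object] + [LocalGraph CachedCache CachedRecord AbstractIndex object] + [LocalGraph]
  take CachedCache:  [CachedRecord AbstractIndex object] + [CachedCache CachedRecord AbstractIndex object]
  take CachedRecord:  [CachedRecord AbstractIndex object] + [CachedRecord AbstractIndex object]
  take AbstractIndex:  [AbstractIndex object] + [AbstractIndex object]
  take object:  [object] + [object]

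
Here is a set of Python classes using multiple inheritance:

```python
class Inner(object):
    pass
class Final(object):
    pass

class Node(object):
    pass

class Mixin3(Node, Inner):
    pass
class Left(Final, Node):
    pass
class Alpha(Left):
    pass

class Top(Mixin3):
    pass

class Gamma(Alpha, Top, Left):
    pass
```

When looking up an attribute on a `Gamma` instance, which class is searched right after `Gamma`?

L[Gamma] = Gamma + merge(L[Alpha], L[Top], L[Left], [Alpha Top Left])
  take Alpha:  [Alpha Left Final Node object] + [Top Mixin3 Node Inner object] + [Left Final Node object] + [Alpha Top Left]
  take Top:  [Left Final Node object] + [Top Mixin3 Node Inner object] + [Left Final Node object] + [Top Left]
  take Left:  [Left Final Node object] + [Mixin3 Node Inner object] + [Left Final Node object] + [Left]
  take Final:  [Final Node object] + [Mixin3 Node Inner object] + [Final Node object]
  take Mixin3:  [Node object] + [Mixin3 Node Inner object] + [Node object]
  take Node:  [Node object] + [Node Inner object] + [Node object]
  take Inner:  [object] + [Inner object] + [object]
  take object:  [object] + [object] + [object]
MRO: Gamma Alpha Top Left Final Mixin3 Node Inner object
Gamma is at position 0; next is Alpha.

Alpha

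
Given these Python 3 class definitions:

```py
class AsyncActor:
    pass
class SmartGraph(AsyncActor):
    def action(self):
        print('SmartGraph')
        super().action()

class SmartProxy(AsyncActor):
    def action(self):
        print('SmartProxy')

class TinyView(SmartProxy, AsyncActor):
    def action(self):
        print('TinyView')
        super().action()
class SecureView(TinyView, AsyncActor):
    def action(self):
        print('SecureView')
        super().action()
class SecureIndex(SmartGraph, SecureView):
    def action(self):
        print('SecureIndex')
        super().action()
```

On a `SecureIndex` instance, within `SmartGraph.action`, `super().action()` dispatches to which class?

SecureView

L[SecureIndex] = SecureIndex + merge(L[SmartGraph], L[SecureView], [SmartGraph SecureView])
  take SmartGraph:  [SmartGraph AsyncActor object] + [SecureView TinyView SmartProxy AsyncActor object] + [SmartGraph SecureView]
  take SecureView:  [AsyncActor object] + [SecureView TinyView SmartProxy AsyncActor object] + [SecureView]
  take TinyView:  [AsyncActor object] + [TinyView SmartProxy AsyncActor object]
  take SmartProxy:  [AsyncActor object] + [SmartProxy AsyncActor object]
  take AsyncActor:  [AsyncActor object] + [AsyncActor object]
  take object:  [object] + [object]
MRO: SecureIndex SmartGraph SecureView TinyView SmartProxy AsyncActor object
super() in SmartGraph.action on a SecureIndex instance goes to the class after SmartGraph in SecureIndex's MRO: SecureView.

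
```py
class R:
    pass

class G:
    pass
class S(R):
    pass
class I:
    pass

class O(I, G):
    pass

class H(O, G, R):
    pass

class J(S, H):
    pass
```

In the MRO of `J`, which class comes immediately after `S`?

L[J] = J + merge(L[S], L[H], [S H])
  take S:  [S R object] + [H O I G R object] + [S H]
  take H:  [R object] + [H O I G R object] + [H]
  take O:  [R object] + [O I G R object]
  take I:  [R object] + [I G R object]
  take G:  [R object] + [G R object]
  take R:  [R object] + [R object]
  take object:  [object] + [object]
MRO: J S H O I G R object
S is at position 1; next is H.

H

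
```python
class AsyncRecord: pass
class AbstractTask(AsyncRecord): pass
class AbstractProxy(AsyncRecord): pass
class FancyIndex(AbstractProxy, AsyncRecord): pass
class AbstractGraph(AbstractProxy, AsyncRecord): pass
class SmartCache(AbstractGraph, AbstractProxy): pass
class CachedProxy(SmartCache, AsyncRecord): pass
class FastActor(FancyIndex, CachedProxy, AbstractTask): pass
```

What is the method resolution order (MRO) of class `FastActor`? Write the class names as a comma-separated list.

FastActor, FancyIndex, CachedProxy, SmartCache, AbstractGraph, AbstractProxy, AbstractTask, AsyncRecord, object

L[FastActor] = FastActor + merge(L[FancyIndex], L[CachedProxy], L[AbstractTask], [FancyIndex CachedProxy AbstractTask])
  take FancyIndex:  [FancyIndex AbstractProxy AsyncRecord object] + [CachedProxy SmartCache AbstractGraph AbstractProxy AsyncRecord object] + [AbstractTask AsyncRecord object] + [FancyIndex CachedProxy AbstractTask]
  take CachedProxy:  [AbstractProxy AsyncRecord object] + [CachedProxy SmartCache AbstractGraph AbstractProxy AsyncRecord object] + [AbstractTask AsyncRecord object] + [CachedProxy AbstractTask]
  take SmartCache:  [AbstractProxy AsyncRecord object] + [SmartCache AbstractGraph AbstractProxy AsyncRecord object] + [AbstractTask AsyncRecord object] + [AbstractTask]
  take AbstractGraph:  [AbstractProxy AsyncRecord object] + [AbstractGraph AbstractProxy AsyncRecord object] + [AbstractTask AsyncRecord object] + [AbstractTask]
  take AbstractProxy:  [AbstractProxy AsyncRecord object] + [AbstractProxy AsyncRecord object] + [AbstractTask AsyncRecord object] + [AbstractTask]
  take AbstractTask:  [AsyncRecord object] + [AsyncRecord object] + [AbstractTask AsyncRecord object] + [AbstractTask]
  take AsyncRecord:  [AsyncRecord object] + [AsyncRecord object] + [AsyncRecord object]
  take object:  [object] + [object] + [object]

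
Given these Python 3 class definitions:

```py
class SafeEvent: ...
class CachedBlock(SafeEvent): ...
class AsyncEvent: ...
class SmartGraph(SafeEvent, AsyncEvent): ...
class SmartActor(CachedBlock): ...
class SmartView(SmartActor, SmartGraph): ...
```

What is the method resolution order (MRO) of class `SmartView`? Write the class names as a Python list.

[SmartView, SmartActor, CachedBlock, SmartGraph, SafeEvent, AsyncEvent, object]

L[SmartView] = SmartView + merge(L[SmartActor], L[SmartGraph], [SmartActor SmartGraph])
  take SmartActor:  [SmartActor CachedBlock SafeEvent object] + [SmartGraph SafeEvent AsyncEvent object] + [SmartActor SmartGraph]
  take CachedBlock:  [CachedBlock SafeEvent object] + [SmartGraph SafeEvent AsyncEvent object] + [SmartGraph]
  take SmartGraph:  [SafeEvent object] + [SmartGraph SafeEvent AsyncEvent object] + [SmartGraph]
  take SafeEvent:  [SafeEvent object] + [SafeEvent AsyncEvent object]
  take AsyncEvent:  [object] + [AsyncEvent object]
  take object:  [object] + [object]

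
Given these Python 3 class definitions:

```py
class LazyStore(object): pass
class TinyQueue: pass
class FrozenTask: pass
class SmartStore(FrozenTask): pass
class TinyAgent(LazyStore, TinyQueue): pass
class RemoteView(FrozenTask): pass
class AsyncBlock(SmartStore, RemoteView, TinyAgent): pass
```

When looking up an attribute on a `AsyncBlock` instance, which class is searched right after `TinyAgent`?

LazyStore

L[AsyncBlock] = AsyncBlock + merge(L[SmartStore], L[RemoteView], L[TinyAgent], [SmartStore RemoteView TinyAgent])
  take SmartStore:  [SmartStore FrozenTask object] + [RemoteView FrozenTask object] + [TinyAgent LazyStore TinyQueue object] + [SmartStore RemoteView TinyAgent]
  take RemoteView:  [FrozenTask object] + [RemoteView FrozenTask object] + [TinyAgent LazyStore TinyQueue object] + [RemoteView TinyAgent]
  take FrozenTask:  [FrozenTask object] + [FrozenTask object] + [TinyAgent LazyStore TinyQueue object] + [TinyAgent]
  take TinyAgent:  [object] + [object] + [TinyAgent LazyStore TinyQueue object] + [TinyAgent]
  take LazyStore:  [object] + [object] + [LazyStore TinyQueue object]
  take TinyQueue:  [object] + [object] + [TinyQueue object]
  take object:  [object] + [object] + [object]
MRO: AsyncBlock SmartStore RemoteView FrozenTask TinyAgent LazyStore TinyQueue object
TinyAgent is at position 4; next is LazyStore.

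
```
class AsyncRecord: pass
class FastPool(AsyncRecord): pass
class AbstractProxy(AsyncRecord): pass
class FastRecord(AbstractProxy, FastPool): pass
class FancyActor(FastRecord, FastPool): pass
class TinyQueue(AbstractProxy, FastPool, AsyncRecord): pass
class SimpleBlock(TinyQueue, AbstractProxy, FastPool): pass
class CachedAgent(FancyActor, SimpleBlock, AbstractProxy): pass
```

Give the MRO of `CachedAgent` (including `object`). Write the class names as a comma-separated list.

L[CachedAgent] = CachedAgent + merge(L[FancyActor], L[SimpleBlock], L[AbstractProxy], [FancyActor SimpleBlock AbstractProxy])
  take FancyActor:  [FancyActor FastRecord AbstractProxy FastPool AsyncRecord object] + [SimpleBlock TinyQueue AbstractProxy FastPool AsyncRecord object] + [AbstractProxy AsyncRecord object] + [FancyActor SimpleBlock AbstractProxy]
  take FastRecord:  [FastRecord AbstractProxy FastPool AsyncRecord object] + [SimpleBlock TinyQueue AbstractProxy FastPool AsyncRecord object] + [AbstractProxy AsyncRecord object] + [SimpleBlock AbstractProxy]
  take SimpleBlock:  [AbstractProxy FastPool AsyncRecord object] + [SimpleBlock TinyQueue AbstractProxy FastPool AsyncRecord object] + [AbstractProxy AsyncRecord object] + [SimpleBlock AbstractProxy]
  take TinyQueue:  [AbstractProxy FastPool AsyncRecord object] + [TinyQueue AbstractProxy FastPool AsyncRecord object] + [AbstractProxy AsyncRecord object] + [AbstractProxy]
  take AbstractProxy:  [AbstractProxy FastPool AsyncRecord object] + [AbstractProxy FastPool AsyncRecord object] + [AbstractProxy AsyncRecord object] + [AbstractProxy]
  take FastPool:  [FastPool AsyncRecord object] + [FastPool AsyncRecord object] + [AsyncRecord object]
  take AsyncRecord:  [AsyncRecord object] + [AsyncRecord object] + [AsyncRecord object]
  take object:  [object] + [object] + [object]

CachedAgent, FancyActor, FastRecord, SimpleBlock, TinyQueue, AbstractProxy, FastPool, AsyncRecord, object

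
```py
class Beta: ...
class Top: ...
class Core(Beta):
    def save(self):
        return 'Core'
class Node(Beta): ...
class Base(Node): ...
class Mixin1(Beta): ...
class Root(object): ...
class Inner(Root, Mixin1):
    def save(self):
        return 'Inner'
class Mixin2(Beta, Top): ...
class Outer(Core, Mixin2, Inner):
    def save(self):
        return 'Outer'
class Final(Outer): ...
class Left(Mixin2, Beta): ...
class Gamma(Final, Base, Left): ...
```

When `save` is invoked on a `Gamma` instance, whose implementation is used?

Outer

L[Gamma] = Gamma + merge(L[Final], L[Base], L[Left], [Final Base Left])
  take Final:  [Final Outer Core Mixin2 Inner Root Mixin1 Beta Top object] + [Base Node Beta object] + [Left Mixin2 Beta Top object] + [Final Base Left]
  take Outer:  [Outer Core Mixin2 Inner Root Mixin1 Beta Top object] + [Base Node Beta object] + [Left Mixin2 Beta Top object] + [Base Left]
  take Core:  [Core Mixin2 Inner Root Mixin1 Beta Top object] + [Base Node Beta object] + [Left Mixin2 Beta Top object] + [Base Left]
  take Base:  [Mixin2 Inner Root Mixin1 Beta Top object] + [Base Node Beta object] + [Left Mixin2 Beta Top object] + [Base Left]
  take Node:  [Mixin2 Inner Root Mixin1 Beta Top object] + [Node Beta object] + [Left Mixin2 Beta Top object] + [Left]
  take Left:  [Mixin2 Inner Root Mixin1 Beta Top object] + [Beta object] + [Left Mixin2 Beta Top object] + [Left]
  take Mixin2:  [Mixin2 Inner Root Mixin1 Beta Top object] + [Beta object] + [Mixin2 Beta Top object]
  take Inner:  [Inner Root Mixin1 Beta Top object] + [Beta object] + [Beta Top object]
  take Root:  [Root Mixin1 Beta Top object] + [Beta object] + [Beta Top object]
  take Mixin1:  [Mixin1 Beta Top object] + [Beta object] + [Beta Top object]
  take Beta:  [Beta Top object] + [Beta object] + [Beta Top object]
  take Top:  [Top object] + [object] + [Top object]
  take object:  [object] + [object] + [object]
MRO: Gamma Final Outer Core Base Node Left Mixin2 Inner Root Mixin1 Beta Top object
save is defined in: Core, Inner, Outer. First along the MRO is Outer.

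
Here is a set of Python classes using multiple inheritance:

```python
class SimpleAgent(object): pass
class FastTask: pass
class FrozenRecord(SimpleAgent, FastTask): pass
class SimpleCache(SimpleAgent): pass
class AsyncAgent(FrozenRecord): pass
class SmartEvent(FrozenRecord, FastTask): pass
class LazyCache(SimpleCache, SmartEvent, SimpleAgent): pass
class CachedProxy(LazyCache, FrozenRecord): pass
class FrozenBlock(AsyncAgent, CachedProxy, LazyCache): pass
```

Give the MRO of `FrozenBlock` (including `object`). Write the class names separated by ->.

L[FrozenBlock] = FrozenBlock + merge(L[AsyncAgent], L[CachedProxy], L[LazyCache], [AsyncAgent CachedProxy LazyCache])
  take AsyncAgent:  [AsyncAgent FrozenRecord SimpleAgent FastTask object] + [CachedProxy LazyCache SimpleCache SmartEvent FrozenRecord SimpleAgent FastTask object] + [LazyCache SimpleCache SmartEvent FrozenRecord SimpleAgent FastTask object] + [AsyncAgent CachedProxy LazyCache]
  take CachedProxy:  [FrozenRecord SimpleAgent FastTask object] + [CachedProxy LazyCache SimpleCache SmartEvent FrozenRecord SimpleAgent FastTask object] + [LazyCache SimpleCache SmartEvent FrozenRecord SimpleAgent FastTask object] + [CachedProxy LazyCache]
  take LazyCache:  [FrozenRecord SimpleAgent FastTask object] + [LazyCache SimpleCache SmartEvent FrozenRecord SimpleAgent FastTask object] + [LazyCache SimpleCache SmartEvent FrozenRecord SimpleAgent FastTask object] + [LazyCache]
  take SimpleCache:  [FrozenRecord SimpleAgent FastTask object] + [SimpleCache SmartEvent FrozenRecord SimpleAgent FastTask object] + [SimpleCache SmartEvent FrozenRecord SimpleAgent FastTask object]
  take SmartEvent:  [FrozenRecord SimpleAgent FastTask object] + [SmartEvent FrozenRecord SimpleAgent FastTask object] + [SmartEvent FrozenRecord SimpleAgent FastTask object]
  take FrozenRecord:  [FrozenRecord SimpleAgent FastTask object] + [FrozenRecord SimpleAgent FastTask object] + [FrozenRecord SimpleAgent FastTask object]
  take SimpleAgent:  [SimpleAgent FastTask object] + [SimpleAgent FastTask object] + [SimpleAgent FastTask object]
  take FastTask:  [FastTask object] + [FastTask object] + [FastTask object]
  take object:  [object] + [object] + [object]

FrozenBlock -> AsyncAgent -> CachedProxy -> LazyCache -> SimpleCache -> SmartEvent -> FrozenRecord -> SimpleAgent -> FastTask -> object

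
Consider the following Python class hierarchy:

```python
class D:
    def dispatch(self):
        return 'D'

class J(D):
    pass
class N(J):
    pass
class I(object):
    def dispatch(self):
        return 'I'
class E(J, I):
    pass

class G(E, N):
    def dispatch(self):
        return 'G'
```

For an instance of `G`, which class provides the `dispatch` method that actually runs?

G

L[G] = G + merge(L[E], L[N], [E N])
  take E:  [E J D I object] + [N J D object] + [E N]
  take N:  [J D I object] + [N J D object] + [N]
  take J:  [J D I object] + [J D object]
  take D:  [D I object] + [D object]
  take I:  [I object] + [object]
  take object:  [object] + [object]
MRO: G E N J D I object
dispatch is defined in: D, G, I. First along the MRO is G.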